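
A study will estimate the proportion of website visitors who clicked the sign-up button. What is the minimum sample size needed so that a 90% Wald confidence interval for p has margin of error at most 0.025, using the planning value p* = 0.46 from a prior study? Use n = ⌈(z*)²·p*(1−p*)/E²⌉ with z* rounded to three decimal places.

z* = 1.645 at the 90% level.
p*(1−p*) = 0.46·0.54 = 0.2484.
Required n before rounding: 2.706025 × 0.2484 / 0.025² = 1075.483.
Rounding up, n = 1076.

n = 1076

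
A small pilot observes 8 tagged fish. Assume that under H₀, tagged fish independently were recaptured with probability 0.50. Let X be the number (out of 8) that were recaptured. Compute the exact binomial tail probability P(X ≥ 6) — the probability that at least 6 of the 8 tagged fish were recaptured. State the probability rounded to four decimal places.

P = 0.1445

X ~ Binomial(n=8, p=0.50).
P(X ≥ 6) = C(8,6)·0.50^6·0.50^2 + C(8,7)·0.50^7·0.50^1 + C(8,8)·0.50^8·0.50^0.
= 0.109375 + 0.031250 + 0.003906 = 0.1445.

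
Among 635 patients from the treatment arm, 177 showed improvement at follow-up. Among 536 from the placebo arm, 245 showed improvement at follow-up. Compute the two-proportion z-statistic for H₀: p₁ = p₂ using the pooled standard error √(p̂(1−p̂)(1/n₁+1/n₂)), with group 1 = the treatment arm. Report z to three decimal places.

p̂₁ = 177/635 = 0.27874, p̂₂ = 245/536 = 0.45709.
Pooling: p̂ = 422/1171 = 0.36038.
Pooled SE = √[0.2305051·0.00344047] ≈ 0.028161.
z = (p̂₁ − p̂₂)/SE = (0.27874 − 0.45709)/0.028161 = -0.17835/0.028161 = -6.333.

z = -6.333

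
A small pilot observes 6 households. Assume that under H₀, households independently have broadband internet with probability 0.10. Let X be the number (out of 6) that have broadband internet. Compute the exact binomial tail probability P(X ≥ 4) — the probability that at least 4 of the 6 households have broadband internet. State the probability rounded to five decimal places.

X is binomial with n = 6 and p = 0.10.
P(X ≥ 4) = C(6,4)·0.10^4·0.90^2 + C(6,5)·0.10^5·0.90^1 + C(6,6)·0.10^6·0.90^0.
= 0.001215 + 0.000054 + 0.000001 = 0.00127.

P = 0.00127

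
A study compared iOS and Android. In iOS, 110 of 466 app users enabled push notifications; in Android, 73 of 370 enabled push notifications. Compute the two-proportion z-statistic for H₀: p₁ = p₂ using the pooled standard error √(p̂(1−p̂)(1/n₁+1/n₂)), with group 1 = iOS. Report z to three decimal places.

Sample proportions: p̂₁ = 110/466 = 0.23605 and p̂₂ = 73/370 = 0.19730.
Pooling: p̂ = 183/836 = 0.21890.
Pooled SE = √[0.1709825·0.00484863] ≈ 0.028793.
z = 0.03875/0.028793 = 1.346.

z = 1.346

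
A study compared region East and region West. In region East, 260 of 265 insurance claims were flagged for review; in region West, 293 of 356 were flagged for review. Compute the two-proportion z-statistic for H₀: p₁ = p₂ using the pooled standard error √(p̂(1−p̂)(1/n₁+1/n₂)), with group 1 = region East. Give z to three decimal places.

Sample proportions: p̂₁ = 260/265 = 0.98113 and p̂₂ = 293/356 = 0.82303.
Pooled p̂ = (260+293)/(265+356) = 553/621 = 0.89050.
Pooled SE = √[0.0975104·0.00658257] ≈ 0.025335.
z = (p̂₁ − p̂₂)/SE = (0.98113 − 0.82303)/0.025335 = 0.15810/0.025335 = 6.240.

z = 6.240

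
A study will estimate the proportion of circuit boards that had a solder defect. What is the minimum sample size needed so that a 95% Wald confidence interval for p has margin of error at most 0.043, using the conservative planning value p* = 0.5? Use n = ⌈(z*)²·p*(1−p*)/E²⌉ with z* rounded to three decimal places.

The 95% critical value is z* = 1.960.
p*(1−p*) = 0.50·0.50 = 0.2500.
(z*)²·p*(1−p*)/E² = 3.841600·0.2500/0.001849 = 519.416.
⌈519.416⌉ = 520.

n = 520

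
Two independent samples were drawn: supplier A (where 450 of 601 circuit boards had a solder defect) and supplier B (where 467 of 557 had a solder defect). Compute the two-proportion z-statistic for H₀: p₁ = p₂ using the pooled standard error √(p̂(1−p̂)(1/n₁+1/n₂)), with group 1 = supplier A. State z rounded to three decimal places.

z = -3.755

p̂₁ = 450/601 = 0.74875, p̂₂ = 467/557 = 0.83842.
Pooled p̂ = (450+467)/(601+557) = 917/1158 = 0.79188.
Pooled SE = √[0.1648046·0.00345923] ≈ 0.023877.
z = -0.08967/0.023877 = -3.755.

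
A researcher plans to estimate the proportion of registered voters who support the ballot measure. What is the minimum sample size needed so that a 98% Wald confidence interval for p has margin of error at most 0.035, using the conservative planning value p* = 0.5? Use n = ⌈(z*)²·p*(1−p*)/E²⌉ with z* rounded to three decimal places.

z* = 2.326 at the 98% level.
p*(1−p*) = 0.50·0.50 = 0.2500.
Required n before rounding: 5.410276 × 0.2500 / 0.035² = 1104.138.
Rounding up, n = 1105.

n = 1105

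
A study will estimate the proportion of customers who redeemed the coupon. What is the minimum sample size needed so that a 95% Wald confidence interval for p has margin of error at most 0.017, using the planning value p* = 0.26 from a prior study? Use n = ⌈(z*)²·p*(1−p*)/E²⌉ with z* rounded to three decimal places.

n = 2558

For 95% confidence, z* = 1.960.
p*(1−p*) = 0.1924.
Required n before rounding: 3.841600 × 0.1924 / 0.017² = 2557.522.
Rounding up, n = 2558.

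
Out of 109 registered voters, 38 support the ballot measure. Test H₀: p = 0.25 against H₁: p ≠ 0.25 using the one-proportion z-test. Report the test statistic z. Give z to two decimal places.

Sample proportion p̂ = 38/109 = 0.34862.
Null standard error: √(0.25·0.75/109) = √0.001720183 = 0.041475.
Test statistic: z = 0.09862/0.041475 = 2.38.

z = 2.38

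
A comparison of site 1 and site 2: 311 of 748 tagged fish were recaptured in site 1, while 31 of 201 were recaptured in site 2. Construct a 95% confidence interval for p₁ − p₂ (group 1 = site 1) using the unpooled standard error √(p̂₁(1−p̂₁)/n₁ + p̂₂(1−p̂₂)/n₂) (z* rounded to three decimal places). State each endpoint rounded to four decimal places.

p̂₁ = 0.41578, p̂₂ = 0.15423, so the observed difference is 0.26155.
SE = √(0.000324741 + 0.000648967) = √0.000973708 = 0.031204.
The 95% critical value is z* = 1.960. Margin = 1.960·0.031204 = 0.06116.
Interval: 0.26155 ± 0.06116 → (0.2004, 0.3227).

(0.2004, 0.3227)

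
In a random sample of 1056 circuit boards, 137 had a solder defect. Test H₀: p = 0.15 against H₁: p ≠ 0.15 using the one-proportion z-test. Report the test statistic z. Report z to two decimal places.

z = -1.84

With x = 137 successes in n = 1056, p̂ = 0.12973.
Null standard error: √(0.15·0.85/1056) = √0.000120739 = 0.010988.
Test statistic: z = -0.02027/0.010988 = -1.84.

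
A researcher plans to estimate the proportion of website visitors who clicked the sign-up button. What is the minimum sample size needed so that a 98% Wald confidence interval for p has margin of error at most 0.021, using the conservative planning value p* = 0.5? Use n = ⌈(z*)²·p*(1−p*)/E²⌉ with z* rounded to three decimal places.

The 98% critical value is z* = 2.326.
p*(1−p*) = 0.50·0.50 = 0.2500.
Required n before rounding: 5.410276 × 0.2500 / 0.021² = 3067.050.
Rounding up, n = 3068.

n = 3068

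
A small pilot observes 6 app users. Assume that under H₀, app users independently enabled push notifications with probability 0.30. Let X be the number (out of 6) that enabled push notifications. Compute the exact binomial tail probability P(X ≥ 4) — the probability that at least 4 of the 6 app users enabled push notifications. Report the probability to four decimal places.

P = 0.0705

X is binomial with n = 6 and p = 0.30.
P(X ≥ 4) = C(6,4)·0.30^4·0.70^2 + C(6,5)·0.30^5·0.70^1 + C(6,6)·0.30^6·0.70^0.
= 0.059535 + 0.010206 + 0.000729 = 0.0705.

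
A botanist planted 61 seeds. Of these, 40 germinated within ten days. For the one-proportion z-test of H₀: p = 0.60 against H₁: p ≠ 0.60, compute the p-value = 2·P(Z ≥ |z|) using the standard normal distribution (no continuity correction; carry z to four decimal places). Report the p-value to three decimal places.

The sample proportion is 40/61 = 0.65574.
SE₀ = √(0.60·0.40/61) = 0.062725.
z = (p̂ − p₀)/SE = (40/61 − 0.60)/0.062725 ≈ 0.8886.
p-value = 2·P(Z ≥ |z|) with z = 0.8886 → 0.374.

p-value = 0.374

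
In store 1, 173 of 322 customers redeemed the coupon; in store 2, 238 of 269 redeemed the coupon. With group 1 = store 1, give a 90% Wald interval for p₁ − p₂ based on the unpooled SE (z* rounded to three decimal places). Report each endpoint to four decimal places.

(-0.4033, -0.2917)

p̂₁ = 173/322 = 0.53727, p̂₂ = 238/269 = 0.88476; p̂₁ − p̂₂ = -0.34749.
SE = √(0.000772084 + 0.000379037) = √0.001151121 = 0.033928.
The 90% critical value is z* = 1.645. Margin of error = 0.05581.
CI: -0.34749 ± 0.05581 = (-0.4033, -0.2917).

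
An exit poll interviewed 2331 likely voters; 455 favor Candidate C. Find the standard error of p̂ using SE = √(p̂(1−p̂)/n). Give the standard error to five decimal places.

With x = 455 successes in n = 2331, p̂ = 0.19520.
p̂(1−p̂) = 0.19520·0.80480 = 0.157097.
SE = √(0.157097/2331) = 0.00821.

SE = 0.00821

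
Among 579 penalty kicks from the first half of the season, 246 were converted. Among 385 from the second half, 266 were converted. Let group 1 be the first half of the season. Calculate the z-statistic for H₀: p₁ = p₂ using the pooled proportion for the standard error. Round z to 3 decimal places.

p̂₁ = 246/579 = 0.42487, p̂₂ = 266/385 = 0.69091.
Pooled p̂ = (246+266)/(579+385) = 512/964 = 0.53112.
Pooled SE = √[0.2490315·0.00432452] ≈ 0.032817.
z = (p̂₁ − p̂₂)/SE = (0.42487 − 0.69091)/0.032817 = -0.26604/0.032817 = -8.107.

z = -8.107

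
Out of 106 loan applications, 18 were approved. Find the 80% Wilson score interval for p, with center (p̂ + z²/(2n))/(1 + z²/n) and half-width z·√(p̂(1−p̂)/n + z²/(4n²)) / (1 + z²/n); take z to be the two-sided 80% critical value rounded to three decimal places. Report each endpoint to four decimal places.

(0.1282, 0.2215)

Here p̂ = 18/106 = 0.16981 and z = 1.282 (z² = 1.643524).
Denominator 1 + z²/n = 1 + 1.643524/106 = 1.015505.
Center = (0.16981 + 0.007752)/1.015505 = 0.17485.
Radicand: p̂(1−p̂)/n + z²/(4n²) = 0.001329957 + 0.000036568 = 0.001366525.
Half-width = z·√(radicand)/denom = 1.282·0.036967/1.015505 = 0.04667.
Interval: 0.17485 ± 0.04667 → (0.1282, 0.2215).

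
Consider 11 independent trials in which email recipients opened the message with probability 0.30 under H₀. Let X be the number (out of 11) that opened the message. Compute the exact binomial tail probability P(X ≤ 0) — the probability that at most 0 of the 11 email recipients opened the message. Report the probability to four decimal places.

X ~ Binomial(n=11, p=0.30).
P(X ≤ 0) = C(11,0)·0.30^0·0.70^11.
= 0.019773 = 0.0198.

P = 0.0198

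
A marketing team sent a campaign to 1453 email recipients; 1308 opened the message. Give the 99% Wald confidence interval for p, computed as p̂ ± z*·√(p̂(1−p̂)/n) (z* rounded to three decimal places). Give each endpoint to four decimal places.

With x = 1308 successes in n = 1453, p̂ = 0.90021.
SE(p̂) = √(0.90021·0.09979/1453) = 0.007863.
The 99% critical value is z* = 2.576.
Margin = 2.576·0.007863 = 0.02026.
So the interval runs from 0.8800 to 0.9205.

(0.8800, 0.9205)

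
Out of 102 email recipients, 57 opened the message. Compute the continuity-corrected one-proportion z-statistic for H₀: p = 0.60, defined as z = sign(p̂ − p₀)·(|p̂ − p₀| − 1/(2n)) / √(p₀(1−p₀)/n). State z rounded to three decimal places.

z = -0.748

Sample proportion p̂ = 57/102 = 0.55882. p̂ − p₀ = -0.041176.
Continuity correction 1/(2n) = 1/204 = 0.004902.
Corrected numerator: |-0.041176| − 0.004902 = 0.036274.
SE₀ = √(0.60·0.40/102) = 0.048507.
z = (−)0.036274/0.048507 = -0.748.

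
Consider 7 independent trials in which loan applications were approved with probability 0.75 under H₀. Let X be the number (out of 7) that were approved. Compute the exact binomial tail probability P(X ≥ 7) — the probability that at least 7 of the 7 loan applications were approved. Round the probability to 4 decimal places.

P = 0.1335

X is binomial with n = 7 and p = 0.75.
P(X ≥ 7) = C(7,7)·0.75^7·0.25^0.
= 0.133484 = 0.1335.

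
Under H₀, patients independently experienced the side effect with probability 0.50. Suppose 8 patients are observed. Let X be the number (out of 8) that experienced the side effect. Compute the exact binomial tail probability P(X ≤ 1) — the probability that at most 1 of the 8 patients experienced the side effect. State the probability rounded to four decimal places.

P = 0.0352

X ~ Binomial(n=8, p=0.50).
P(X ≤ 1) = C(8,0)·0.50^0·0.50^8 + C(8,1)·0.50^1·0.50^7.
= 0.003906 + 0.031250 = 0.0352.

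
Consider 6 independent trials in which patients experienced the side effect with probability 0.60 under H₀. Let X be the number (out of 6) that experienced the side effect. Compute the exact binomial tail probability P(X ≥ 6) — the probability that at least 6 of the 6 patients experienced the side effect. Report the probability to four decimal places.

X is binomial with n = 6 and p = 0.60.
P(X ≥ 6) = C(6,6)·0.60^6·0.40^0.
= 0.046656 = 0.0467.

P = 0.0467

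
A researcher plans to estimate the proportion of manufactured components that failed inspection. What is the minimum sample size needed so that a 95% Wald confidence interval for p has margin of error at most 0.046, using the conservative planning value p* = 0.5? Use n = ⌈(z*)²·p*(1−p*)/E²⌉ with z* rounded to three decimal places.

n = 454

The 95% critical value is z* = 1.960.
p*(1−p*) = 0.2500.
Required n before rounding: 3.841600 × 0.2500 / 0.046² = 453.875.
⌈453.875⌉ = 454.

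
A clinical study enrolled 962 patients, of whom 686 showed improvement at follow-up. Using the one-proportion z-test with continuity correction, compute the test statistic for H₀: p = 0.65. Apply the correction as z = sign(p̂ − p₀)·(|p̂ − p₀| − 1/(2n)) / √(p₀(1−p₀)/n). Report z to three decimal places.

z = 4.069

With x = 686 successes in n = 962, p̂ = 0.71310. p̂ − p₀ = 0.063098.
Continuity correction 1/(2n) = 1/1924 = 0.000520.
Corrected numerator: |0.063098| − 0.000520 = 0.062578.
Under H₀, SE = √(p₀(1−p₀)/n) = √(0.65·0.35/962) = √0.000236486 = 0.015378.
z = +0.062578/0.015378 = 4.069.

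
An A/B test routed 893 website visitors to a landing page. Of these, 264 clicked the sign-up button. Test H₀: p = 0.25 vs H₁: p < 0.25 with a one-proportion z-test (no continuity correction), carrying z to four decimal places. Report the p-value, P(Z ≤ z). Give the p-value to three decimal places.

Sample proportion p̂ = 264/893 = 0.29563.
SE₀ = √(0.25·0.75/893) = 0.014490.
Test statistic (full precision, shown to 4 dp): z = (264/893 − 0.25)/SE₀ ≈ 3.1492.
p-value = P(Z ≤ z) with z = 3.1492 → 0.999.

p-value = 0.999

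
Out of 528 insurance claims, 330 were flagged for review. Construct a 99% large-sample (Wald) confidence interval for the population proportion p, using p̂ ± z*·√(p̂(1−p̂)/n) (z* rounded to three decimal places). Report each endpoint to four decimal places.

The sample proportion is 330/528 = 0.62500.
SE(p̂) = √(0.62500·0.37500/528) = 0.021069.
The 99% critical value is z* = 2.576.
Margin of error: 2.576 × 0.021069 = 0.05427.
So the interval runs from 0.5707 to 0.6793.

(0.5707, 0.6793)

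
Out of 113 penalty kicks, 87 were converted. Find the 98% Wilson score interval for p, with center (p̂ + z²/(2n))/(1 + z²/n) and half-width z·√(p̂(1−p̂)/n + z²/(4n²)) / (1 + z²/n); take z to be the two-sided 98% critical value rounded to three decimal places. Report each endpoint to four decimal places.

(0.6668, 0.8484)

Here p̂ = 87/113 = 0.76991 and z = 2.326 (z² = 5.410276).
Denominator 1 + z²/n = 1 + 5.410276/113 = 1.047879.
Center = (0.76991 + 0.023939)/1.047879 = 0.75758.
Radicand: p̂(1−p̂)/n + z²/(4n²) = 0.001567679 + 0.000105926 = 0.001673605.
Half-width = z·√(radicand)/denom = 2.326·0.040910/1.047879 = 0.09081.
CI: 0.75758 ± 0.09081 = (0.6668, 0.8484).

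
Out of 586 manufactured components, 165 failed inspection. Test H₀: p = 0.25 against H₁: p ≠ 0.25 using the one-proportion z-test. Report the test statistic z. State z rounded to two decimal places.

z = 1.76

With x = 165 successes in n = 586, p̂ = 0.28157.
Null standard error: √(0.25·0.75/586) = √0.000319966 = 0.017888.
z = (0.28157 − 0.25)/0.017888 = 0.03157/0.017888 = 1.76.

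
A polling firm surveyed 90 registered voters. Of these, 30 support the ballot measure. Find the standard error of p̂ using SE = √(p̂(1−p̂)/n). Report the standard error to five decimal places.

The sample proportion is 30/90 = 0.33333.
p̂(1−p̂) = 0.222221.
SE = √(0.222221/90) = √0.002469122 = 0.04969.

SE = 0.04969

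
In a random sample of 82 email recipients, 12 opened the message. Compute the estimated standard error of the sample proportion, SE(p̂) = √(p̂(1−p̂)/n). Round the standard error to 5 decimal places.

With x = 12 successes in n = 82, p̂ = 0.14634.
p̂(1−p̂) = 0.124925.
SE = √(0.124925/82) = √0.001523476 = 0.03903.

SE = 0.03903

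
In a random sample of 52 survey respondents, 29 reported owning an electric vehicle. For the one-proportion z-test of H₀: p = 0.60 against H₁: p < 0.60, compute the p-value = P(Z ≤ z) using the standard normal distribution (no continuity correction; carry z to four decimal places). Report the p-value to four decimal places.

The sample proportion is 29/52 = 0.55769.
Under H₀, SE = √(p₀(1−p₀)/n) = √(0.60·0.40/52) = √0.004615385 = 0.067937.
z = (p̂ − p₀)/SE = (29/52 − 0.60)/0.067937 ≈ -0.6228.
p-value = P(Z ≤ z) with z = -0.6228 → 0.2667.

p-value = 0.2667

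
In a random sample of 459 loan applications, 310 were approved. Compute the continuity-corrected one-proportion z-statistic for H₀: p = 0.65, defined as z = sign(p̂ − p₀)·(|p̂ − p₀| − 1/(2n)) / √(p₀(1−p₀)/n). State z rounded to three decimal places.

p̂ = 310/459 = 0.67538. p̂ − p₀ = 0.025381.
Continuity correction 1/(2n) = 1/918 = 0.001089.
Corrected numerator: |0.025381| − 0.001089 = 0.024292.
Under H₀, SE = √(p₀(1−p₀)/n) = √(0.65·0.35/459) = √0.000495643 = 0.022263.
z = (+)0.024292/0.022263 = 1.091.

z = 1.091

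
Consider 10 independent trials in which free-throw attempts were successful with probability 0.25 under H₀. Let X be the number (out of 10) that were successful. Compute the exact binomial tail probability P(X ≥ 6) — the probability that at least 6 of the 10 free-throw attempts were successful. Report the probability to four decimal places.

X ~ Binomial(n=10, p=0.25).
P(X ≥ 6) = Σ_{j=6}^{10} C(10,j)·0.25^j·0.75^{10−j}.
= 0.016222 + 0.003090 + 0.000386 + 0.000029 + 0.000001 = 0.0197.

P = 0.0197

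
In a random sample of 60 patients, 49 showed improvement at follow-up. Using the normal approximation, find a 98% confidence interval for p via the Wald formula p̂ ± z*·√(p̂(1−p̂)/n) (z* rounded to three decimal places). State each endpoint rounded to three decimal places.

(0.700, 0.933)

p̂ = 49/60 = 0.81667.
Standard error of p̂: √(0.149722/60) = √0.002495370 = 0.049954.
For 98% confidence, z* = 2.326.
Margin of error: 2.326 × 0.049954 = 0.11619.
So the interval runs from 0.700 to 0.933.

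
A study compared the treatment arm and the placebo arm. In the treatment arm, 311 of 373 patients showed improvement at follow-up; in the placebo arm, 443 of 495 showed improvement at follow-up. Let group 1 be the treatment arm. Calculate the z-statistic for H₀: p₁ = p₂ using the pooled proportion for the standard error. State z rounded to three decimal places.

z = -2.641

Sample proportions: p̂₁ = 311/373 = 0.83378 and p̂₂ = 443/495 = 0.89495.
Pooled p̂ = (311+443)/(373+495) = 754/868 = 0.86866.
SE = √[p̂(1−p̂)(1/n₁+1/n₂)] = √[0.86866·0.13134·(1/373+1/495)] ≈ 0.023159.
z = -0.06117/0.023159 = -2.641.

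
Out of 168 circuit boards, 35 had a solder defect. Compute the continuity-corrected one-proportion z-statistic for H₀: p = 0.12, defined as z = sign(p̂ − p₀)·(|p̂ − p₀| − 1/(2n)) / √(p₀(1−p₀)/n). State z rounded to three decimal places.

z = 3.405

p̂ = 35/168 = 0.20833. p̂ − p₀ = 0.088333.
1/(2n) = 0.002976.
Corrected numerator: |0.088333| − 0.002976 = 0.085357.
Null standard error: √(0.12·0.88/168) = √0.000628571 = 0.025071.
z = +0.085357/0.025071 = 3.405.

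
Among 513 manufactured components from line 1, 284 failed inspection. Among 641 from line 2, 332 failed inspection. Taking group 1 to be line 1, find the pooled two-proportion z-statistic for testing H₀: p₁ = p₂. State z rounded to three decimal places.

Sample proportions: p̂₁ = 284/513 = 0.55361 and p̂₂ = 332/641 = 0.51794.
Pooled p̂ = (284+332)/(513+641) = 616/1154 = 0.53380.
Pooled SE = √[0.2488579·0.00350938] ≈ 0.029552.
z = (p̂₁ − p̂₂)/SE = (0.55361 − 0.51794)/0.029552 = 0.03567/0.029552 = 1.207.

z = 1.207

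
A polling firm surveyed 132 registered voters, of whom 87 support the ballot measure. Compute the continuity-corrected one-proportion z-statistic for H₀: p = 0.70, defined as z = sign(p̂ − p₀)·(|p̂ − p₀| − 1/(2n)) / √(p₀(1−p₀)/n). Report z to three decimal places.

z = -0.931

The sample proportion is 87/132 = 0.65909. p̂ − p₀ = -0.040909.
1/(2n) = 0.003788.
Corrected numerator: |-0.040909| − 0.003788 = 0.037121.
Under H₀, SE = √(p₀(1−p₀)/n) = √(0.70·0.30/132) = √0.001590909 = 0.039886.
z = −0.037121/0.039886 = -0.931.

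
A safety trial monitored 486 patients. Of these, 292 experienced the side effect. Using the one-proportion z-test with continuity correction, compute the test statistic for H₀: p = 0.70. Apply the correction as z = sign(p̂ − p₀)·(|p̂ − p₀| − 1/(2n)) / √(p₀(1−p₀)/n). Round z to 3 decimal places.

z = -4.722

Sample proportion p̂ = 292/486 = 0.60082. p̂ − p₀ = -0.099177.
1/(2n) = 0.001029.
Corrected numerator: |-0.099177| − 0.001029 = 0.098148.
Under H₀, SE = √(p₀(1−p₀)/n) = √(0.70·0.30/486) = √0.000432099 = 0.020787.
z = −0.098148/0.020787 = -4.722.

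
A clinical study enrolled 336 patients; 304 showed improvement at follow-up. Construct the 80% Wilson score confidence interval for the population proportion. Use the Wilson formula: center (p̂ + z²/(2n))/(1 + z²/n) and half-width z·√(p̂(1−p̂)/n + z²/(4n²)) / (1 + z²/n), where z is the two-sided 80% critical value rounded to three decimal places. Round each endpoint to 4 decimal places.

p̂ = 304/336 = 0.90476; z = 1.282, so z² = 1.643524.
1 + z²/n = 1.004891.
Adjusted center: (0.90476 + z²/(2n))/1.004891 = 0.90279.
Radicand: p̂(1−p̂)/n + z²/(4n²) = 0.000256452 + 0.000003639 = 0.000260091.
Half-width = 1.282·√0.000260091/1.004891 = 0.02057.
CI: 0.90279 ± 0.02057 = (0.8822, 0.9234).

(0.8822, 0.9234)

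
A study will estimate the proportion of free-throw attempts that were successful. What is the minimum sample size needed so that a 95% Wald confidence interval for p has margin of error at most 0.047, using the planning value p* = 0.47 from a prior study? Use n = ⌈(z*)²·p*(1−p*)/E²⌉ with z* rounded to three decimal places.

For 95% confidence, z* = 1.960.
p*(1−p*) = 0.47·0.53 = 0.2491.
(z*)²·p*(1−p*)/E² = 3.841600·0.2491/0.002209 = 433.202.
⌈433.202⌉ = 434.

n = 434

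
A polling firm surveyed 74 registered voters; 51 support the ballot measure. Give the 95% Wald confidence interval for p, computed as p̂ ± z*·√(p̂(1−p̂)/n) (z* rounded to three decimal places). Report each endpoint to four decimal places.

Sample proportion p̂ = 51/74 = 0.68919.
Standard error of p̂: √(0.214207/74) = √0.002894695 = 0.053802.
z* = 1.960 at the 95% level.
Margin = 1.960·0.053802 = 0.10545.
Interval: 0.68919 ± 0.10545 → (0.5837, 0.7946).

(0.5837, 0.7946)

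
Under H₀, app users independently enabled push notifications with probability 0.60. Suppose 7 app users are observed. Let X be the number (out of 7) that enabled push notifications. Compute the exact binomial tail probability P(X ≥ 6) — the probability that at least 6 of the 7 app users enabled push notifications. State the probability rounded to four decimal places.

P = 0.1586

X ~ Binomial(n=7, p=0.60).
P(X ≥ 6) = C(7,6)·0.60^6·0.40^1 + C(7,7)·0.60^7·0.40^0.
= 0.130637 + 0.027994 = 0.1586.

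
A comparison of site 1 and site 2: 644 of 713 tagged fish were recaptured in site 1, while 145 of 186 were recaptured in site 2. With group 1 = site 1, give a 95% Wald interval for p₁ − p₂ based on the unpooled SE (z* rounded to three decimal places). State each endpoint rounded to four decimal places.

p̂₁ = 644/713 = 0.90323, p̂₂ = 145/186 = 0.77957; p̂₁ − p̂₂ = 0.12366.
Unpooled SE = √(p̂₁(1−p̂₁)/n₁ + p̂₂(1−p̂₂)/n₂) = √(0.000122593 + 0.000923875) = 0.032349.
For 95% confidence, z* = 1.960. Margin = 1.960·0.032349 = 0.06340.
CI: 0.12366 ± 0.06340 = (0.0603, 0.1871).

(0.0603, 0.1871)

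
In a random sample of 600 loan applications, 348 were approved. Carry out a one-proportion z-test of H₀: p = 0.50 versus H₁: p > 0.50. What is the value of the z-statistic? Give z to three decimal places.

z = 3.919

With x = 348 successes in n = 600, p̂ = 0.58000.
Under H₀, SE = √(p₀(1−p₀)/n) = √(0.50·0.50/600) = √0.000416667 = 0.020412.
Test statistic: z = 0.08000/0.020412 = 3.919.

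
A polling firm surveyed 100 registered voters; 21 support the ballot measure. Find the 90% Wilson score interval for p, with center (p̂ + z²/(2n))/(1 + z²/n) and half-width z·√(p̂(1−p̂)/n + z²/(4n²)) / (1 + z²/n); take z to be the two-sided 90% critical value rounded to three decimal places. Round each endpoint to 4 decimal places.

p̂ = 21/100 = 0.21000; z = 1.645, so z² = 2.706025.
1 + z²/n = 1.027060.
Adjusted center: (0.21000 + z²/(2n))/1.027060 = 0.21764.
Radicand: p̂(1−p̂)/n + z²/(4n²) = 0.001659000 + 0.000067651 = 0.001726651.
Half-width = z·√(radicand)/denom = 1.645·0.041553/1.027060 = 0.06655.
Interval: 0.21764 ± 0.06655 → (0.1511, 0.2842).

(0.1511, 0.2842)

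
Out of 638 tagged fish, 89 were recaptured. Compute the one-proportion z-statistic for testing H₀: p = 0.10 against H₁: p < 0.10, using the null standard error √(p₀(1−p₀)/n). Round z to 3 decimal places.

z = 3.326

p̂ = 89/638 = 0.13950.
Under H₀, SE = √(p₀(1−p₀)/n) = √(0.10·0.90/638) = √0.000141066 = 0.011877.
z = (p̂ − p₀)/SE = (0.13950 − 0.10)/0.011877 = 3.326.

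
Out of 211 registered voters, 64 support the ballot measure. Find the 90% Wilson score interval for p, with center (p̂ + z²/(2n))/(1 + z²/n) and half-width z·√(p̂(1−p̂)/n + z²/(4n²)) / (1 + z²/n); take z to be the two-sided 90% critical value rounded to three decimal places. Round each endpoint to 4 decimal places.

(0.2540, 0.3576)

Here p̂ = 64/211 = 0.30332 and z = 1.645 (z² = 2.706025).
Denominator 1 + z²/n = 1 + 2.706025/211 = 1.012825.
Adjusted center: (0.30332 + z²/(2n))/1.012825 = 0.30581.
Radicand: p̂(1−p̂)/n + z²/(4n²) = 0.001001498 + 0.000015195 = 0.001016693.
Half-width = z·√(radicand)/denom = 1.645·0.031886/1.012825 = 0.05179.
So the interval runs from 0.2540 to 0.3576.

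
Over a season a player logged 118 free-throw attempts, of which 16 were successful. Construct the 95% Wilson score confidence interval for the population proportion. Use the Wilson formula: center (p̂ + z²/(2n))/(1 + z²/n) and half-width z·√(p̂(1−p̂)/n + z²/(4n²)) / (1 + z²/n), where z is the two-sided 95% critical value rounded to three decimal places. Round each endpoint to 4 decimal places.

(0.0852, 0.2089)

Here p̂ = 16/118 = 0.13559 and z = 1.960 (z² = 3.841600).
Denominator 1 + z²/n = 1 + 3.841600/118 = 1.032556.
Center = (0.13559 + 0.016278)/1.032556 = 0.14708.
Radicand: p̂(1−p̂)/n + z²/(4n²) = 0.000993286 + 0.000068974 = 0.001062260.
Half-width = z·√(radicand)/denom = 1.960·0.032592/1.032556 = 0.06187.
Interval: 0.14708 ± 0.06187 → (0.0852, 0.2089).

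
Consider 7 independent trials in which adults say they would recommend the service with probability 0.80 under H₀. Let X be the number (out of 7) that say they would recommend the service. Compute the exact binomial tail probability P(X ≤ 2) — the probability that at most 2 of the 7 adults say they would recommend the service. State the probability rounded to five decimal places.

X is binomial with n = 7 and p = 0.80.
P(X ≤ 2) = C(7,0)·0.80^0·0.20^7 + C(7,1)·0.80^1·0.20^6 + C(7,2)·0.80^2·0.20^5.
= 0.000013 + 0.000358 + 0.004301 = 0.00467.

P = 0.00467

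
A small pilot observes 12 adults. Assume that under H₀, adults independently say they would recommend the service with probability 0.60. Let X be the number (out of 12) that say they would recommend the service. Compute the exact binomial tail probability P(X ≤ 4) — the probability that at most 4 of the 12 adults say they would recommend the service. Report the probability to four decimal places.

P = 0.0573

X is binomial with n = 12 and p = 0.60.
P(X ≤ 4) = Σ_{j=0}^{4} C(12,j)·0.60^j·0.40^{12−j}.
= 0.000017 + 0.000302 + 0.002491 + 0.012457 + 0.042043 = 0.0573.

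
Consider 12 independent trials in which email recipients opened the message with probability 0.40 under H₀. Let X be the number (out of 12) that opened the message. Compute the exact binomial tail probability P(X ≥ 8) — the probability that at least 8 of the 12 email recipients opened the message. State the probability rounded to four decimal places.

P = 0.0573

X is binomial with n = 12 and p = 0.40.
P(X ≥ 8) = Σ_{j=8}^{12} C(12,j)·0.40^j·0.60^{12−j}.
= 0.042043 + 0.012457 + 0.002491 + 0.000302 + 0.000017 = 0.0573.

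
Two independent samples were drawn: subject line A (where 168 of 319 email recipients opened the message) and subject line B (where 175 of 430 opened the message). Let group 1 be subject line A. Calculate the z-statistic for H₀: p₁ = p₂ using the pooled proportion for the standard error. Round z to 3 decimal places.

z = 3.250

Sample proportions: p̂₁ = 168/319 = 0.52665 and p̂₂ = 175/430 = 0.40698.
Pooling: p̂ = 343/749 = 0.45794.
SE = √[p̂(1−p̂)(1/n₁+1/n₂)] = √[0.45794·0.54206·(1/319+1/430)] ≈ 0.036816.
z = (p̂₁ − p̂₂)/SE = (0.52665 − 0.40698)/0.036816 = 0.11967/0.036816 = 3.250.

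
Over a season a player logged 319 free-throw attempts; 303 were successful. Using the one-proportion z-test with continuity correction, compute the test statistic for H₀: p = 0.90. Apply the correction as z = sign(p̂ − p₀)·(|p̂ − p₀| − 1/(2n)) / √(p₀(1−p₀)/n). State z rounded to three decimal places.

z = 2.874

The sample proportion is 303/319 = 0.94984. p̂ − p₀ = 0.049843.
Continuity correction 1/(2n) = 1/638 = 0.001567.
Corrected numerator: |0.049843| − 0.001567 = 0.048276.
SE₀ = √(0.90·0.10/319) = 0.016797.
z = (+)0.048276/0.016797 = 2.874.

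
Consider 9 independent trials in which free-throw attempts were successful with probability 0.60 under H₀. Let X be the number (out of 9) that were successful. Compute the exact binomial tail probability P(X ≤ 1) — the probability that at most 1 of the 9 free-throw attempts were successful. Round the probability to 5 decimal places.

X is binomial with n = 9 and p = 0.60.
P(X ≤ 1) = C(9,0)·0.60^0·0.40^9 + C(9,1)·0.60^1·0.40^8.
= 0.000262 + 0.003539 = 0.00380.

P = 0.00380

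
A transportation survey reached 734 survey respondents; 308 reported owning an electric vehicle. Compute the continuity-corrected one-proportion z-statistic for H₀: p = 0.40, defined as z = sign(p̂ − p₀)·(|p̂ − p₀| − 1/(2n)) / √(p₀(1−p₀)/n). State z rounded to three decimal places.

With x = 308 successes in n = 734, p̂ = 0.41962. p̂ − p₀ = 0.019619.
Continuity correction 1/(2n) = 1/1468 = 0.000681.
Corrected numerator: |0.019619| − 0.000681 = 0.018938.
Under H₀, SE = √(p₀(1−p₀)/n) = √(0.40·0.60/734) = √0.000326975 = 0.018082.
z = (+)0.018938/0.018082 = 1.047.

z = 1.047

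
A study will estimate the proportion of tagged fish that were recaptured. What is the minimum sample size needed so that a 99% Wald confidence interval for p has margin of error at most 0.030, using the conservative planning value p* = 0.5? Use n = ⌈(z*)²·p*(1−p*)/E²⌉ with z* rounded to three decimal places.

z* = 2.576 at the 99% level.
p*(1−p*) = 0.2500.
Required n before rounding: 6.635776 × 0.2500 / 0.030² = 1843.271.
⌈1843.271⌉ = 1844.

n = 1844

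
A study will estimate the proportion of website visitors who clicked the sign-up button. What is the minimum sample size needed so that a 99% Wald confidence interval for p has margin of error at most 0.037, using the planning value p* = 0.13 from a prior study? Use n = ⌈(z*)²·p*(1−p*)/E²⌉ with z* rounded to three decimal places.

The 99% critical value is z* = 2.576.
p*(1−p*) = 0.1131.
(z*)²·p*(1−p*)/E² = 6.635776·0.1131/0.001369 = 548.215.
⌈548.215⌉ = 549.

n = 549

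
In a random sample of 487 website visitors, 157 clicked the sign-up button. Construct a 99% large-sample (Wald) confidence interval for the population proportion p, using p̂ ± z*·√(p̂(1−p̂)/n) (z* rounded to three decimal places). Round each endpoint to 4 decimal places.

(0.2678, 0.3769)

p̂ = 157/487 = 0.32238.
SE = √(p̂(1−p̂)/n) = √(0.218452/487) = 0.021179.
The 99% critical value is z* = 2.576.
Margin of error: 2.576 × 0.021179 = 0.05456.
So the interval runs from 0.2678 to 0.3769.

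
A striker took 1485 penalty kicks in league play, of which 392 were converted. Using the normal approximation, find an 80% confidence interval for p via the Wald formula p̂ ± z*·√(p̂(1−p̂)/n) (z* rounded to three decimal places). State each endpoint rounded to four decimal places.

(0.2493, 0.2786)

Sample proportion p̂ = 392/1485 = 0.26397.
SE(p̂) = √(0.26397·0.73603/1485) = 0.011438.
For 80% confidence, z* = 1.282.
Margin of error: 1.282 × 0.011438 = 0.01466.
Interval: 0.26397 ± 0.01466 → (0.2493, 0.2786).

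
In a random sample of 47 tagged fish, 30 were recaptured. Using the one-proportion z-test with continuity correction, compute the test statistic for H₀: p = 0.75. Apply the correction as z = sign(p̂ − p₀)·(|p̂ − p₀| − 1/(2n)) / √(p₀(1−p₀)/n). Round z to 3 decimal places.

With x = 30 successes in n = 47, p̂ = 0.63830. p̂ − p₀ = -0.111702.
1/(2n) = 0.010638.
Corrected numerator: |-0.111702| − 0.010638 = 0.101064.
SE₀ = √(0.75·0.25/47) = 0.063161.
z = −0.101064/0.063161 = -1.600.

z = -1.600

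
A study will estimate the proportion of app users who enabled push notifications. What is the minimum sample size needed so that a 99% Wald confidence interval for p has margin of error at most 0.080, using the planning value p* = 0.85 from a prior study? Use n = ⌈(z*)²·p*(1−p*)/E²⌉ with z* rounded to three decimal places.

n = 133

For 99% confidence, z* = 2.576.
p*(1−p*) = 0.85·0.15 = 0.1275.
(z*)²·p*(1−p*)/E² = 6.635776·0.1275/0.006400 = 132.197.
Rounding up, n = 133.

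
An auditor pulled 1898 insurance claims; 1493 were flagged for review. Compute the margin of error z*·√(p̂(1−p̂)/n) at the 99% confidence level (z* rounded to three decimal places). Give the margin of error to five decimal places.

ME = 0.02422

The sample proportion is 1493/1898 = 0.78662.
SE(p̂) = √(0.78662·0.21338/1898) = 0.009404.
z* = 2.576 at the 99% level.
So ME = 0.02422.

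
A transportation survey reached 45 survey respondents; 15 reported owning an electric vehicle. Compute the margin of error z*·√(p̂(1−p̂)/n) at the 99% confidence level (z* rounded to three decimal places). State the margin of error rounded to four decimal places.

p̂ = 15/45 = 0.33333.
SE(p̂) = √(0.33333·0.66667/45) = 0.070273.
The 99% critical value is z* = 2.576.
Margin of error = z*·SE = 2.576 × 0.070273 = 0.1810.

ME = 0.1810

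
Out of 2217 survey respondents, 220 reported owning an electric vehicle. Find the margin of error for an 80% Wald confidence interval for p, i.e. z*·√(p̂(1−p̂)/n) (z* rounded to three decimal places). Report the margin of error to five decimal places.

p̂ = 220/2217 = 0.09923.
SE(p̂) = √(0.09923·0.90077/2217) = 0.006350.
The 80% critical value is z* = 1.282.
So ME = 0.00814.

ME = 0.00814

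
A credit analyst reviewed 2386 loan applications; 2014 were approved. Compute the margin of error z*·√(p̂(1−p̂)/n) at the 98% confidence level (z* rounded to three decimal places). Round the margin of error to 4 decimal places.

ME = 0.0173

The sample proportion is 2014/2386 = 0.84409.
SE = √(p̂(1−p̂)/n) = √(0.131602/2386) = 0.007427.
z* = 2.326 at the 98% level.
So ME = 0.0173.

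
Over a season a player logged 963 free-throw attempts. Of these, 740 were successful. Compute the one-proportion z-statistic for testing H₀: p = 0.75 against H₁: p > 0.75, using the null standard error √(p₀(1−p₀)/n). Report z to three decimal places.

z = 1.321

With x = 740 successes in n = 963, p̂ = 0.76843.
Null standard error: √(0.75·0.25/963) = √0.000194704 = 0.013954.
z = (0.76843 − 0.75)/0.013954 = 0.01843/0.013954 = 1.321.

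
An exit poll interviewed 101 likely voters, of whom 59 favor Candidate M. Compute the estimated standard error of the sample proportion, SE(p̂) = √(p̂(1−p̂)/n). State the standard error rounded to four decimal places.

SE = 0.0490

Sample proportion p̂ = 59/101 = 0.58416.
p̂(1−p̂) = 0.58416·0.41584 = 0.242917.
SE = √(0.242917/101) = 0.0490.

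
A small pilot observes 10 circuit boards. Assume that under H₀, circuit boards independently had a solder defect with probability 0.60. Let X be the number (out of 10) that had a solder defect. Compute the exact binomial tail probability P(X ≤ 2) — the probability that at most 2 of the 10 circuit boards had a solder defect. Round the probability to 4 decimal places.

X is binomial with n = 10 and p = 0.60.
P(X ≤ 2) = C(10,0)·0.60^0·0.40^10 + C(10,1)·0.60^1·0.40^9 + C(10,2)·0.60^2·0.40^8.
= 0.000105 + 0.001573 + 0.010617 = 0.0123.

P = 0.0123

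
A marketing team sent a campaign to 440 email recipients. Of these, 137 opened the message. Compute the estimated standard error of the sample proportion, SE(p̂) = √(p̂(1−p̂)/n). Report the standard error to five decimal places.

SE = 0.02208

p̂ = 137/440 = 0.31136.
p̂(1−p̂) = 0.214415.
SE = √(0.214415/440) = √0.000487307 = 0.02208.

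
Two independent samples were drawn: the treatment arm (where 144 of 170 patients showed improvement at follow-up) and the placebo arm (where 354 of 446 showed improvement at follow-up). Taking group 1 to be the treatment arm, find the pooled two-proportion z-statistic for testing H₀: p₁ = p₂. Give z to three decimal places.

z = 1.504

Sample proportions: p̂₁ = 144/170 = 0.84706 and p̂₂ = 354/446 = 0.79372.
Pooled p̂ = (144+354)/(170+446) = 498/616 = 0.80844.
SE = √[p̂(1−p̂)(1/n₁+1/n₂)] = √[0.80844·0.19156·(1/170+1/446)] ≈ 0.035471.
z = (p̂₁ − p̂₂)/SE = (0.84706 − 0.79372)/0.035471 = 0.05334/0.035471 = 1.504.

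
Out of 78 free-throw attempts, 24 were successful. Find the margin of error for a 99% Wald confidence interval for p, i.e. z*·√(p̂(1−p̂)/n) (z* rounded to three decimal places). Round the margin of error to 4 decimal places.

With x = 24 successes in n = 78, p̂ = 0.30769.
SE(p̂) = √(0.30769·0.69231/78) = 0.052259.
For 99% confidence, z* = 2.576.
Margin of error = z*·SE = 2.576 × 0.052259 = 0.1346.

ME = 0.1346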